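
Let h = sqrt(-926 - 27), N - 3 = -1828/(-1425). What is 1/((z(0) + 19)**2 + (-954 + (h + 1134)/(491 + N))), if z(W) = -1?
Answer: -6948371705996/4361565219118705 - 13409782*I*sqrt(953)/2616939131471223 ≈ -0.0015931 - 1.5819e-7*I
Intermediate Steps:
N = 6103/1425 (N = 3 - 1828/(-1425) = 3 - 1828*(-1/1425) = 3 + 1828/1425 = 6103/1425 ≈ 4.2828)
h = I*sqrt(953) (h = sqrt(-953) = I*sqrt(953) ≈ 30.871*I)
1/((z(0) + 19)**2 + (-954 + (h + 1134)/(491 + N))) = 1/((-1 + 19)**2 + (-954 + (I*sqrt(953) + 1134)/(491 + 6103/1425))) = 1/(18**2 + (-954 + (1134 + I*sqrt(953))/(705778/1425))) = 1/(324 + (-954 + (1134 + I*sqrt(953))*(1425/705778))) = 1/(324 + (-954 + (807975/352889 + 1425*I*sqrt(953)/705778))) = 1/(324 + (-335848131/352889 + 1425*I*sqrt(953)/705778)) = 1/(-221512095/352889 + 1425*I*sqrt(953)/705778)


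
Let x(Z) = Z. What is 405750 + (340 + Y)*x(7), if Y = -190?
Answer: 406800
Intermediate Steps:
405750 + (340 + Y)*x(7) = 405750 + (340 - 190)*7 = 405750 + 150*7 = 405750 + 1050 = 406800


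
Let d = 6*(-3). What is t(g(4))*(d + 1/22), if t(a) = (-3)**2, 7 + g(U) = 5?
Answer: -3555/22 ≈ -161.59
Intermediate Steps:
g(U) = -2 (g(U) = -7 + 5 = -2)
t(a) = 9
d = -18
t(g(4))*(d + 1/22) = 9*(-18 + 1/22) = 9*(-395/22) = -3555/22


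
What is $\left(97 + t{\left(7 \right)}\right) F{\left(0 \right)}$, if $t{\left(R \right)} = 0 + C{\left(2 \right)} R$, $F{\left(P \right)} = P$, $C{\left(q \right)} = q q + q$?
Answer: $0$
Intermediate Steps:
$C{\left(q \right)} = q + q^{2}$ ($C{\left(q \right)} = q^{2} + q = q + q^{2}$)
$t{\left(R \right)} = 6 R$ ($t{\left(R \right)} = 0 + 2 \left(1 + 2\right) R = 0 + 2 \cdot 3 R = 0 + 6 R = 6 R$)
$\left(97 + t{\left(7 \right)}\right) F{\left(0 \right)} = \left(97 + 6 \cdot 7\right) 0 = \left(97 + 42\right) 0 = 139 \cdot 0 = 0$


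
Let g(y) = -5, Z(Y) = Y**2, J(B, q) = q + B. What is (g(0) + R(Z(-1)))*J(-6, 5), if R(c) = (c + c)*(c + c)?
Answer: 1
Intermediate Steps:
J(B, q) = B + q
R(c) = 4*c**2 (R(c) = (2*c)*(2*c) = 4*c**2)
(g(0) + R(Z(-1)))*J(-6, 5) = (-5 + 4*((-1)**2)**2)*(-6 + 5) = (-5 + 4*1**2)*(-1) = (-5 + 4*1)*(-1) = (-5 + 4)*(-1) = -1*(-1) = 1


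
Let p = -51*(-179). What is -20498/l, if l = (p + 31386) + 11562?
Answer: -20498/52077 ≈ -0.39361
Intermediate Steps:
p = 9129
l = 52077 (l = (9129 + 31386) + 11562 = 40515 + 11562 = 52077)
-20498/l = -20498/52077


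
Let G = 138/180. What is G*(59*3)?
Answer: 1357/10 ≈ 135.70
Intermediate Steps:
G = 23/30 (G = 138*(1/180) = 23/30 ≈ 0.76667)
G*(59*3) = 23*(59*3)/30 = (23/30)*177 = 1357/10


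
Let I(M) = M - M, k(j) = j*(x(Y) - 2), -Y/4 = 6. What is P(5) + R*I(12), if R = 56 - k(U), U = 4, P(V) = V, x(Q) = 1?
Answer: 5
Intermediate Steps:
Y = -24 (Y = -4*6 = -24)
k(j) = -j (k(j) = j*(1 - 2) = j*(-1) = -j)
I(M) = 0
R = 60 (R = 56 - (-1)*4 = 56 - 1*(-4) = 56 + 4 = 60)
P(5) + R*I(12) = 5 + 60*0 = 5 + 0 = 5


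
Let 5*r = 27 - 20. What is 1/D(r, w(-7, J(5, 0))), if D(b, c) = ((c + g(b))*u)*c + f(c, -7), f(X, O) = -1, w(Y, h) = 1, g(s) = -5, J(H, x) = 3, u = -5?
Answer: 1/19 ≈ 0.052632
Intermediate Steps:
r = 7/5 (r = (27 - 20)/5 = (1/5)*7 = 7/5 ≈ 1.4000)
D(b, c) = -1 + c*(25 - 5*c) (D(b, c) = ((c - 5)*(-5))*c - 1 = ((-5 + c)*(-5))*c - 1 = (25 - 5*c)*c - 1 = c*(25 - 5*c) - 1 = -1 + c*(25 - 5*c))
1/D(r, w(-7, J(5, 0))) = 1/(-1 - 5*1**2 + 25*1) = 1/(-1 - 5*1 + 25) = 1/(-1 - 5 + 25) = 1/19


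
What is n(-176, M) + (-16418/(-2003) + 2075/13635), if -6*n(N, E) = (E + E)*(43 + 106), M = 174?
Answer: -47158565071/5462181 ≈ -8633.7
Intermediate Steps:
n(N, E) = -149*E/3 (n(N, E) = -(E + E)*(43 + 106)/6 = -2*E*149/6 = -149*E/3)
n(-176, M) + (-16418/(-2003) + 2075/13635) = -149/3*174 + (-16418/(-2003) + 2075/13635) = -8642 + (-16418*(-1/2003) + 2075*(1/13635)) = -8642 + (16418/2003 + 415/2727) = -8642 + 45603131/5462181 = -47158565071/5462181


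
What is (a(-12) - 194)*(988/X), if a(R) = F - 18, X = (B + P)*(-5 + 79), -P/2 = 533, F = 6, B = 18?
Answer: 25441/9694 ≈ 2.6244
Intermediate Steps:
P = -1066 (P = -2*533 = -1066)
X = -77552 (X = (18 - 1066)*(-5 + 79) = -1048*74 = -77552)
a(R) = -12 (a(R) = 6 - 18 = -12)
(a(-12) - 194)*(988/X) = (-12 - 194)*(988/(-77552)) = -203528*(-1)/77552 = -206*(-247/19388) = 25441/9694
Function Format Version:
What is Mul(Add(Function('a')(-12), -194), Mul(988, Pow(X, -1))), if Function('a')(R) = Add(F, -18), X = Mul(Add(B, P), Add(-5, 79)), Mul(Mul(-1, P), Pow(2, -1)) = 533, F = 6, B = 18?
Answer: Rational(25441, 9694) ≈ 2.6244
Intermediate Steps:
P = -1066 (P = Mul(-2, 533) = -1066)
X = -77552 (X = Mul(Add(18, -1066), Add(-5, 79)) = Mul(-1048, 74) = -77552)
Function('a')(R) = -12 (Function('a')(R) = Add(6, -18) = -12)
Mul(Add(Function('a')(-12), -194), Mul(988, Pow(X, -1))) = Mul(Add(-12, -194), Mul(988, Pow(-77552, -1))) = Mul(-206, Mul(988, Rational(-1, 77552))) = Mul(-206, Rational(-247, 19388)) = Rational(25441, 9694)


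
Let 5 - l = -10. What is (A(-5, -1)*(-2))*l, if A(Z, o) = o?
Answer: 30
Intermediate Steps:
l = 15 (l = 5 - 1*(-10) = 5 + 10 = 15)
(A(-5, -1)*(-2))*l = -1*(-2)*15 = 2*15 = 30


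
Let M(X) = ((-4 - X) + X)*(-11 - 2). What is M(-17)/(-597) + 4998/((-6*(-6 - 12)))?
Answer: 165455/3582 ≈ 46.191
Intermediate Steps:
M(X) = 52 (M(X) = -4*(-13) = 52)
M(-17)/(-597) + 4998/((-6*(-6 - 12))) = 52/(-597) + 4998/((-6*(-6 - 12))) = 52*(-1/597) + 4998/((-6*(-18))) = -52/597 + 4998/108 = -52/597 + 4998*(1/108) = -52/597 + 833/18 = 165455/3582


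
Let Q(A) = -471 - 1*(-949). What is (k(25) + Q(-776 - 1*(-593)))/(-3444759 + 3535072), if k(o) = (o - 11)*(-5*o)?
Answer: -1272/90313 ≈ -0.014084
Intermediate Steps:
k(o) = -5*o*(-11 + o) (k(o) = (-11 + o)*(-5*o) = -5*o*(-11 + o))
Q(A) = 478 (Q(A) = -471 + 949 = 478)
(k(25) + Q(-776 - 1*(-593)))/(-3444759 + 3535072) = (5*25*(11 - 1*25) + 478)/(-3444759 + 3535072) = (5*25*(11 - 25) + 478)/90313 = (5*25*(-14) + 478)*(1/90313) = (-1750 + 478)*(1/90313) = -1272*1/90313 = -1272/90313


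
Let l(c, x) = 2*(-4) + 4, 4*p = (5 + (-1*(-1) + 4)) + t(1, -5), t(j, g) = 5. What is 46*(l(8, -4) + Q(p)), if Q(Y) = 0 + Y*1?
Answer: -23/2 ≈ -11.500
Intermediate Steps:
p = 15/4 (p = ((5 + (-1*(-1) + 4)) + 5)/4 = ((5 + (1 + 4)) + 5)/4 = ((5 + 5) + 5)/4 = (10 + 5)/4 = (¼)*15 = 15/4 ≈ 3.7500)
Q(Y) = Y (Q(Y) = 0 + Y = Y)
l(c, x) = -4 (l(c, x) = -8 + 4 = -4)
46*(l(8, -4) + Q(p)) = 46*(-4 + 15/4) = 46*(-¼) = -23/2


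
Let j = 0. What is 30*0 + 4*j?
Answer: 0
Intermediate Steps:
30*0 + 4*j = 30*0 + 4*0 = 0 + 0 = 0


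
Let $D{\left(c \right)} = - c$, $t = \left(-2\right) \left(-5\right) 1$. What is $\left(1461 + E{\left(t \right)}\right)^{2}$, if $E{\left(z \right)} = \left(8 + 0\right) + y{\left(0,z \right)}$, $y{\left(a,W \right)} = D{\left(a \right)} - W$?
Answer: $2128681$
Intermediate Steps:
$t = 10$ ($t = 10 \cdot 1 = 10$)
$y{\left(a,W \right)} = - W - a$ ($y{\left(a,W \right)} = - a - W = - W - a$)
$E{\left(z \right)} = 8 - z$ ($E{\left(z \right)} = \left(8 + 0\right) - z = 8 + \left(- z + 0\right) = 8 - z$)
$\left(1461 + E{\left(t \right)}\right)^{2} = \left(1461 + \left(8 - 10\right)\right)^{2} = \left(1461 - 2\right)^{2} = 1459^{2} = 2128681$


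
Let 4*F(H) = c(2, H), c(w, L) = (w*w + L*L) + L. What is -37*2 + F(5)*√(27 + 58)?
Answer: -74 + 17*√85/2 ≈ 4.3661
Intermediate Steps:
c(w, L) = L + L² + w² (c(w, L) = (w² + L²) + L = (L² + w²) + L = L + L² + w²)
F(H) = 1 + H/4 + H²/4 (F(H) = (H + H² + 2²)/4 = (H + H² + 4)/4 = (4 + H + H²)/4 = 1 + H/4 + H²/4)
-37*2 + F(5)*√(27 + 58) = -37*2 + (1 + (¼)*5 + (¼)*5²)*√(27 + 58) = -74 + (1 + 5/4 + (¼)*25)*√85 = -74 + (1 + 5/4 + 25/4)*√85 = -74 + 17*√85/2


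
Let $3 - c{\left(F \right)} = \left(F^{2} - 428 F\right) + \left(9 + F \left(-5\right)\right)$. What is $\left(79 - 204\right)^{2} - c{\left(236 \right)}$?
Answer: $-30861$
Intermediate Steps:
$c{\left(F \right)} = -6 - F^{2} + 433 F$ ($c{\left(F \right)} = 3 - \left(\left(F^{2} - 428 F\right) + \left(9 + F \left(-5\right)\right)\right) = 3 - \left(\left(F^{2} - 428 F\right) - \left(-9 + 5 F\right)\right) = 3 - \left(9 + F^{2} - 433 F\right) = -6 - F^{2} + 433 F$)
$\left(79 - 204\right)^{2} - c{\left(236 \right)} = \left(79 - 204\right)^{2} - \left(-6 - 236^{2} + 433 \cdot 236\right) = \left(-125\right)^{2} - \left(-6 - 55696 + 102188\right) = 15625 - \left(-6 - 55696 + 102188\right) = 15625 - 46486 = -30861$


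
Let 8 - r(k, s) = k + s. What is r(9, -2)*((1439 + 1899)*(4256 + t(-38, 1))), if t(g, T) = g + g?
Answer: 13952840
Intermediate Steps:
t(g, T) = 2*g
r(k, s) = 8 - k - s (r(k, s) = 8 - (k + s) = 8 + (-k - s) = 8 - k - s)
r(9, -2)*((1439 + 1899)*(4256 + t(-38, 1))) = (8 - 1*9 - 1*(-2))*((1439 + 1899)*(4256 + 2*(-38))) = (8 - 9 + 2)*(3338*(4256 - 76)) = 1*(3338*4180) = 1*13952840 = 13952840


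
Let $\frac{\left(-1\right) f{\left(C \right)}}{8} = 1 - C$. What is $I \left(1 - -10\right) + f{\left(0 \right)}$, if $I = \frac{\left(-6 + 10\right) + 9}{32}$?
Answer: $- \frac{113}{32} \approx -3.5313$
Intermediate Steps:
$f{\left(C \right)} = -8 + 8 C$ ($f{\left(C \right)} = - 8 \left(1 - C\right) = -8 + 8 C$)
$I = \frac{13}{32}$ ($I = \left(4 + 9\right) \frac{1}{32} = 13 \cdot \frac{1}{32} = \frac{13}{32} \approx 0.40625$)
$I \left(1 - -10\right) + f{\left(0 \right)} = \frac{13 \left(1 - -10\right)}{32} + \left(-8 + 8 \cdot 0\right) = \frac{13 \left(1 + 10\right)}{32} + \left(-8 + 0\right) = \frac{13}{32} \cdot 11 - 8 = \frac{143}{32} - 8 = - \frac{113}{32}$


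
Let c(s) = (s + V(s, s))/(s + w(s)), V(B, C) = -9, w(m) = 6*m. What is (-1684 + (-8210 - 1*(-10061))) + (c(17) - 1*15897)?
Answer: -1871862/119 ≈ -15730.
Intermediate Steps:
c(s) = (-9 + s)/(7*s) (c(s) = (s - 9)/(s + 6*s) = (-9 + s)/((7*s)) = (-9 + s)*(1/(7*s)) = (-9 + s)/(7*s))
(-1684 + (-8210 - 1*(-10061))) + (c(17) - 1*15897) = (-1684 + (-8210 - 1*(-10061))) + ((1/7)*(-9 + 17)/17 - 1*15897) = (-1684 + (-8210 + 10061)) + ((1/7)*(1/17)*8 - 15897) = (-1684 + 1851) + (8/119 - 15897) = 167 - 1891735/119 = -1871862/119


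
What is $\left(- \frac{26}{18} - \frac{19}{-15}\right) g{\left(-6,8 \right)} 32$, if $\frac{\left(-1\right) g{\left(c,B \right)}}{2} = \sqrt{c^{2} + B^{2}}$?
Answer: $\frac{1024}{9} \approx 113.78$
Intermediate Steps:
$g{\left(c,B \right)} = - 2 \sqrt{B^{2} + c^{2}}$ ($g{\left(c,B \right)} = - 2 \sqrt{c^{2} + B^{2}} = - 2 \sqrt{B^{2} + c^{2}}$)
$\left(- \frac{26}{18} - \frac{19}{-15}\right) g{\left(-6,8 \right)} 32 = \left(- \frac{26}{18} - \frac{19}{-15}\right) \left(- 2 \sqrt{8^{2} + \left(-6\right)^{2}}\right) 32 = \left(\left(-26\right) \frac{1}{18} - - \frac{19}{15}\right) \left(- 2 \sqrt{64 + 36}\right) 32 = \left(- \frac{13}{9} + \frac{19}{15}\right) \left(- 2 \sqrt{100}\right) 32 = - \frac{8 \left(\left(-2\right) 10\right)}{45} \cdot 32 = \left(- \frac{8}{45}\right) \left(-20\right) 32 = \frac{32}{9} \cdot 32 = \frac{1024}{9}$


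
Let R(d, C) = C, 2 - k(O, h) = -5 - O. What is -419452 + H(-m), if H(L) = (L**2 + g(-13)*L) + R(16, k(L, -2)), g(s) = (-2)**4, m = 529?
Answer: -148597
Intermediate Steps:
k(O, h) = 7 + O (k(O, h) = 2 - (-5 - O) = 2 + (5 + O) = 7 + O)
g(s) = 16
H(L) = 7 + L**2 + 17*L (H(L) = (L**2 + 16*L) + (7 + L) = 7 + L**2 + 17*L)
-419452 + H(-m) = -419452 + (7 + (-1*529)**2 + 17*(-1*529)) = -419452 + (7 + (-529)**2 + 17*(-529)) = -419452 + (7 + 279841 - 8993) = -419452 + 270855 = -148597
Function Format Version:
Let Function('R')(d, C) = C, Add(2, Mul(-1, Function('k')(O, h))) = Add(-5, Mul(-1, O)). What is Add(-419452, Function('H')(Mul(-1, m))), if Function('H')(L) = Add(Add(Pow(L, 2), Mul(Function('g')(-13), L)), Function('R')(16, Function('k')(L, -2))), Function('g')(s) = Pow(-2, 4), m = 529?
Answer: -148597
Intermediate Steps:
Function('k')(O, h) = Add(7, O) (Function('k')(O, h) = Add(2, Mul(-1, Add(-5, Mul(-1, O)))) = Add(2, Add(5, O)) = Add(7, O))
Function('g')(s) = 16
Function('H')(L) = Add(7, Pow(L, 2), Mul(17, L)) (Function('H')(L) = Add(Add(Pow(L, 2), Mul(16, L)), Add(7, L)) = Add(7, Pow(L, 2), Mul(17, L)))
Add(-419452, Function('H')(Mul(-1, m))) = Add(-419452, Add(7, Pow(Mul(-1, 529), 2), Mul(17, Mul(-1, 529)))) = Add(-419452, Add(7, Pow(-529, 2), Mul(17, -529))) = Add(-419452, Add(7, 279841, -8993)) = Add(-419452, 270855) = -148597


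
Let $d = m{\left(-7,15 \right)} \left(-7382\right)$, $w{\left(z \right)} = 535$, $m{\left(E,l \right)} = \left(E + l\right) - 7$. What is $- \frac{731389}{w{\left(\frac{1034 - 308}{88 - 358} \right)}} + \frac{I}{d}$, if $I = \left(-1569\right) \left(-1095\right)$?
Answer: $- \frac{6318273023}{3949370} \approx -1599.8$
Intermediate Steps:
$m{\left(E,l \right)} = -7 + E + l$
$I = 1718055$
$d = -7382$ ($d = \left(-7 - 7 + 15\right) \left(-7382\right) = 1 \left(-7382\right) = -7382$)
$- \frac{731389}{w{\left(\frac{1034 - 308}{88 - 358} \right)}} + \frac{I}{d} = - \frac{731389}{535} + \frac{1718055}{-7382} = \left(-731389\right) \frac{1}{535} + 1718055 \left(- \frac{1}{7382}\right) = - \frac{731389}{535} - \frac{1718055}{7382} = - \frac{6318273023}{3949370}$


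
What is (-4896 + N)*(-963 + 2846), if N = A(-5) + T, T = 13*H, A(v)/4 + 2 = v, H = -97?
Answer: -11646355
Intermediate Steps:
A(v) = -8 + 4*v
T = -1261 (T = 13*(-97) = -1261)
N = -1289 (N = (-8 + 4*(-5)) - 1261 = (-8 - 20) - 1261 = -28 - 1261 = -1289)
(-4896 + N)*(-963 + 2846) = (-4896 - 1289)*(-963 + 2846) = -6185*1883 = -11646355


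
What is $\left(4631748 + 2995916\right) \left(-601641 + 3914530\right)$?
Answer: $25269604161296$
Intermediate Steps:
$\left(4631748 + 2995916\right) \left(-601641 + 3914530\right) = 7627664 \cdot 3312889 = 25269604161296$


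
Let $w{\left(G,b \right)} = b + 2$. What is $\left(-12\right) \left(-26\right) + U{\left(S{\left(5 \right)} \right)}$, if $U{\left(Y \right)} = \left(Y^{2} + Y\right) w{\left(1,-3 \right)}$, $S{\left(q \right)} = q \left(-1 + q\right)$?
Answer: $-108$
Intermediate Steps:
$w{\left(G,b \right)} = 2 + b$
$U{\left(Y \right)} = - Y - Y^{2}$ ($U{\left(Y \right)} = \left(Y^{2} + Y\right) \left(2 - 3\right) = \left(Y + Y^{2}\right) \left(-1\right) = - Y - Y^{2}$)
$\left(-12\right) \left(-26\right) + U{\left(S{\left(5 \right)} \right)} = \left(-12\right) \left(-26\right) - 5 \left(-1 + 5\right) \left(1 + 5 \left(-1 + 5\right)\right) = 312 - 5 \cdot 4 \left(1 + 5 \cdot 4\right) = 312 - 20 \left(1 + 20\right) = 312 - 20 \cdot 21 = 312 - 420 = -108$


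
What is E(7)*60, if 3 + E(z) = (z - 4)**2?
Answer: 360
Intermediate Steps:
E(z) = -3 + (-4 + z)**2 (E(z) = -3 + (z - 4)**2 = -3 + (-4 + z)**2)
E(7)*60 = (-3 + (-4 + 7)**2)*60 = (-3 + 3**2)*60 = (-3 + 9)*60 = 6*60 = 360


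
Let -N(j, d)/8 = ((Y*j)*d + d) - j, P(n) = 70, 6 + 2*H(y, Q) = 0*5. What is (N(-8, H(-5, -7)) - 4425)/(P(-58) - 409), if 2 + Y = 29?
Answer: 9649/339 ≈ 28.463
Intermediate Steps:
H(y, Q) = -3 (H(y, Q) = -3 + (0*5)/2 = -3 + (½)*0 = -3 + 0 = -3)
Y = 27 (Y = -2 + 29 = 27)
N(j, d) = -8*d + 8*j - 216*d*j (N(j, d) = -8*(((27*j)*d + d) - j) = -8*((27*d*j + d) - j) = -8*((d + 27*d*j) - j) = -8*(d - j + 27*d*j) = -8*d + 8*j - 216*d*j)
(N(-8, H(-5, -7)) - 4425)/(P(-58) - 409) = ((-8*(-3) + 8*(-8) - 216*(-3)*(-8)) - 4425)/(70 - 409) = ((24 - 64 - 5184) - 4425)/(-339) = (-5224 - 4425)*(-1/339) = -9649*(-1/339) = 9649/339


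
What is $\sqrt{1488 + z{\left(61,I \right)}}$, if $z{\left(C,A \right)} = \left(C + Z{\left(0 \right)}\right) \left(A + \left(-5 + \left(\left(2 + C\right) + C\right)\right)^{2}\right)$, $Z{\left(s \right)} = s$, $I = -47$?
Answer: $\sqrt{862442} \approx 928.68$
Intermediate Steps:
$z{\left(C,A \right)} = C \left(A + \left(-3 + 2 C\right)^{2}\right)$ ($z{\left(C,A \right)} = \left(C + 0\right) \left(A + \left(-5 + \left(\left(2 + C\right) + C\right)\right)^{2}\right) = C \left(A + \left(-5 + \left(2 + 2 C\right)\right)^{2}\right) = C \left(A + \left(-3 + 2 C\right)^{2}\right)$)
$\sqrt{1488 + z{\left(61,I \right)}} = \sqrt{1488 + 61 \left(-47 + \left(-3 + 2 \cdot 61\right)^{2}\right)} = \sqrt{1488 + 61 \left(-47 + \left(-3 + 122\right)^{2}\right)} = \sqrt{1488 + 61 \left(-47 + 119^{2}\right)} = \sqrt{1488 + 61 \left(-47 + 14161\right)} = \sqrt{1488 + 61 \cdot 14114} = \sqrt{1488 + 860954} = \sqrt{862442}$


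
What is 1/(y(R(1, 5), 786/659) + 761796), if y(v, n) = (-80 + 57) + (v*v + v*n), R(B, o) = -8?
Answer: 659/502044295 ≈ 1.3126e-6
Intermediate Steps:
y(v, n) = -23 + v**2 + n*v (y(v, n) = -23 + (v**2 + n*v) = -23 + v**2 + n*v)
1/(y(R(1, 5), 786/659) + 761796) = 1/((-23 + (-8)**2 + (786/659)*(-8)) + 761796) = 1/((-23 + 64 + (786*(1/659))*(-8)) + 761796) = 1/((-23 + 64 + (786/659)*(-8)) + 761796) = 1/((-23 + 64 - 6288/659) + 761796) = 1/(20731/659 + 761796) = 1/(502044295/659) = 659/502044295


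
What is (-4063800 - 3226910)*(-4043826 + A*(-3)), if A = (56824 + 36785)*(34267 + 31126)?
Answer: 133916955768054270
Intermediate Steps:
A = 6121373337 (A = 93609*65393 = 6121373337)
(-4063800 - 3226910)*(-4043826 + A*(-3)) = (-4063800 - 3226910)*(-4043826 + 6121373337*(-3)) = -7290710*(-4043826 - 18364120011) = -7290710*(-18368163837) = 133916955768054270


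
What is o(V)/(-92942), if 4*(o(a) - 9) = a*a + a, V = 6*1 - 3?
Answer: -6/46471 ≈ -0.00012911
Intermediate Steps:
V = 3 (V = 6 - 3 = 3)
o(a) = 9 + a/4 + a²/4 (o(a) = 9 + (a*a + a)/4 = 9 + (a² + a)/4 = 9 + (a + a²)/4 = 9 + (a/4 + a²/4) = 9 + a/4 + a²/4)
o(V)/(-92942) = (9 + (¼)*3 + (¼)*3²)/(-92942) = (9 + ¾ + (¼)*9)*(-1/92942) = (9 + ¾ + 9/4)*(-1/92942) = 12*(-1/92942) = -6/46471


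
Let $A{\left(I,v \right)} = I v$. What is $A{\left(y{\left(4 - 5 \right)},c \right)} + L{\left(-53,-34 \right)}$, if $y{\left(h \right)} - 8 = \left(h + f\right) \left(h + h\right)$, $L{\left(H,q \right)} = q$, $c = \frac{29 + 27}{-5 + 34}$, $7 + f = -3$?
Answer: $\frac{694}{29} \approx 23.931$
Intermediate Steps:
$f = -10$ ($f = -7 - 3 = -10$)
$c = \frac{56}{29} \approx 1.931$
$y{\left(h \right)} = 8 + 2 h \left(-10 + h\right)$ ($y{\left(h \right)} = 8 + \left(h - 10\right) \left(h + h\right) = 8 + \left(-10 + h\right) 2 h = 8 + 2 h \left(-10 + h\right)$)
$A{\left(y{\left(4 - 5 \right)},c \right)} + L{\left(-53,-34 \right)} = \left(8 - 20 \left(4 - 5\right) + 2 \left(4 - 5\right)^{2}\right) \frac{56}{29} - 34 = \left(8 - -20 + 2 \left(-1\right)^{2}\right) \frac{56}{29} - 34 = \left(8 + 20 + 2 \cdot 1\right) \frac{56}{29} - 34 = \left(8 + 20 + 2\right) \frac{56}{29} - 34 = 30 \cdot \frac{56}{29} - 34 = \frac{1680}{29} - 34 = \frac{694}{29}$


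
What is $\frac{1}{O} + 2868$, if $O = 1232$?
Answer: $\frac{3533377}{1232} \approx 2868.0$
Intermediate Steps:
$\frac{1}{O} + 2868 = \frac{1}{1232} + 2868 = \frac{3533377}{1232}$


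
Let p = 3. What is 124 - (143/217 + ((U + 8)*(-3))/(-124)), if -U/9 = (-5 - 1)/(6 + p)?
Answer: 53383/434 ≈ 123.00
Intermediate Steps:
U = 6 (U = -9*(-5 - 1)/(6 + 3) = -(-54)/9 = -9*(-⅔) = 6)
124 - (143/217 + ((U + 8)*(-3))/(-124)) = 124 - (143/217 + ((6 + 8)*(-3))/(-124)) = 124 - (143*(1/217) + (14*(-3))*(-1/124)) = 124 - (143/217 - 42*(-1/124)) = 124 - (143/217 + 21/62) = 124 - 1*433/434 = 124 - 433/434 = 53383/434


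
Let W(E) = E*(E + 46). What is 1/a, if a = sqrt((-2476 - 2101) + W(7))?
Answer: -I*sqrt(4206)/4206 ≈ -0.015419*I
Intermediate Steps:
W(E) = E*(46 + E)
a = I*sqrt(4206) (a = sqrt((-2476 - 2101) + 7*(46 + 7)) = sqrt(-4577 + 7*53) = sqrt(-4577 + 371) = sqrt(-4206) = I*sqrt(4206) ≈ 64.854*I)
1/a = 1/(I*sqrt(4206)) = -I*sqrt(4206)/4206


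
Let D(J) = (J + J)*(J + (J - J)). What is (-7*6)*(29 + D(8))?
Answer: -6594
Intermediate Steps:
D(J) = 2*J² (D(J) = (2*J)*(J + 0) = (2*J)*J = 2*J²)
(-7*6)*(29 + D(8)) = (-7*6)*(29 + 2*8²) = -42*(29 + 2*64) = -42*(29 + 128) = -42*157 = -6594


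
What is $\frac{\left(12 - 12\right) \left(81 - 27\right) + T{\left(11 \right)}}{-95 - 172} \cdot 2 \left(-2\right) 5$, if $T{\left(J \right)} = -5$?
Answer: $- \frac{100}{267} \approx -0.37453$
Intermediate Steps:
$\frac{\left(12 - 12\right) \left(81 - 27\right) + T{\left(11 \right)}}{-95 - 172} \cdot 2 \left(-2\right) 5 = \frac{\left(12 - 12\right) \left(81 - 27\right) - 5}{-95 - 172} \cdot 2 \left(-2\right) 5 = \frac{0 \cdot 54 - 5}{-267} \left(\left(-4\right) 5\right) = \left(0 - 5\right) \left(- \frac{1}{267}\right) \left(-20\right) = \left(-5\right) \left(- \frac{1}{267}\right) \left(-20\right) = \frac{5}{267} \left(-20\right) = - \frac{100}{267}$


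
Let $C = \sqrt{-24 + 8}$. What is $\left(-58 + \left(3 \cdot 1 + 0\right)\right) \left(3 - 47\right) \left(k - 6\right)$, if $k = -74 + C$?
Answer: $-193600 + 9680 i \approx -1.936 \cdot 10^{5} + 9680.0 i$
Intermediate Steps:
$C = 4 i$ ($C = \sqrt{-16} = 4 i \approx 4.0 i$)
$k = -74 + 4 i \approx -74.0 + 4.0 i$
$\left(-58 + \left(3 \cdot 1 + 0\right)\right) \left(3 - 47\right) \left(k - 6\right) = \left(-58 + \left(3 \cdot 1 + 0\right)\right) \left(3 - 47\right) \left(\left(-74 + 4 i\right) - 6\right) = \left(-58 + \left(3 + 0\right)\right) \left(-44\right) \left(-80 + 4 i\right) = \left(-58 + 3\right) \left(-44\right) \left(-80 + 4 i\right) = \left(-55\right) \left(-44\right) \left(-80 + 4 i\right) = 2420 \left(-80 + 4 i\right) = -193600 + 9680 i$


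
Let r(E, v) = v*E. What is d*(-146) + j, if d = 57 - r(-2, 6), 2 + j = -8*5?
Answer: -10116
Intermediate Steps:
r(E, v) = E*v
j = -42 (j = -2 - 8*5 = -2 - 40 = -42)
d = 69 (d = 57 - (-2)*6 = 57 - 1*(-12) = 57 + 12 = 69)
d*(-146) + j = 69*(-146) - 42 = -10074 - 42 = -10116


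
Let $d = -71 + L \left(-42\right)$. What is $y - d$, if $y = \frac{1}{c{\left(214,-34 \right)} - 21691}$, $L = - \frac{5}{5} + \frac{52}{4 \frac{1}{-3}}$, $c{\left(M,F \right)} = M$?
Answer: $- \frac{34556494}{21477} \approx -1609.0$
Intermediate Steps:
$L = -40$ ($L = \left(-5\right) \frac{1}{5} + \frac{52}{4 \left(- \frac{1}{3}\right)} = -1 + \frac{52}{- \frac{4}{3}} = -1 + 52 \left(- \frac{3}{4}\right) = -1 - 39 = -40$)
$d = 1609$ ($d = -71 - -1680 = -71 + 1680 = 1609$)
$y = - \frac{1}{21477}$ ($y = \frac{1}{214 - 21691} = \frac{1}{-21477} = - \frac{1}{21477} \approx -4.6561 \cdot 10^{-5}$)
$y - d = - \frac{1}{21477} - 1609 = - \frac{34556494}{21477}$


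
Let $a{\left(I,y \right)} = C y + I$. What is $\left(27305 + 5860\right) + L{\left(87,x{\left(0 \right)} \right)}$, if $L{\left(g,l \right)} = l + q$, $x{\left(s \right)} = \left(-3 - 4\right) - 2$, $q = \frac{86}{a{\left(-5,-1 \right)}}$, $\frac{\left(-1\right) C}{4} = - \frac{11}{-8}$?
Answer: $33328$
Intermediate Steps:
$C = - \frac{11}{2}$ ($C = - 4 \left(- \frac{11}{-8}\right) = - 4 \left(\left(-11\right) \left(- \frac{1}{8}\right)\right) = \left(-4\right) \frac{11}{8} = - \frac{11}{2} \approx -5.5$)
$a{\left(I,y \right)} = I - \frac{11 y}{2}$ ($a{\left(I,y \right)} = - \frac{11 y}{2} + I = I - \frac{11 y}{2}$)
$q = 172$ ($q = \frac{86}{-5 - - \frac{11}{2}} = \frac{86}{-5 + \frac{11}{2}} = 86 \frac{1}{\frac{1}{2}} = 86 \cdot 2 = 172$)
$x{\left(s \right)} = -9$ ($x{\left(s \right)} = -7 - 2 = -9$)
$L{\left(g,l \right)} = 172 + l$ ($L{\left(g,l \right)} = l + 172 = 172 + l$)
$\left(27305 + 5860\right) + L{\left(87,x{\left(0 \right)} \right)} = \left(27305 + 5860\right) + \left(172 - 9\right) = 33165 + 163 = 33328$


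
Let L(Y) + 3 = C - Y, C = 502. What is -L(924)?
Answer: 425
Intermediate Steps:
L(Y) = 499 - Y (L(Y) = -3 + (502 - Y) = 499 - Y)
-L(924) = -(499 - 1*924) = -(499 - 924) = -1*(-425) = 425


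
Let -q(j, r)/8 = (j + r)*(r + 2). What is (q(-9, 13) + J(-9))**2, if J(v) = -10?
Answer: 240100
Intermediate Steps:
q(j, r) = -8*(2 + r)*(j + r) (q(j, r) = -8*(j + r)*(r + 2) = -8*(j + r)*(2 + r) = -8*(2 + r)*(j + r))
(q(-9, 13) + J(-9))**2 = ((-16*(-9) - 16*13 - 8*13**2 - 8*(-9)*13) - 10)**2 = ((144 - 208 - 8*169 + 936) - 10)**2 = ((144 - 208 - 1352 + 936) - 10)**2 = (-480 - 10)**2 = (-490)**2 = 240100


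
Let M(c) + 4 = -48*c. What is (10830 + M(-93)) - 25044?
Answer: -9754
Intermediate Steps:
M(c) = -4 - 48*c
(10830 + M(-93)) - 25044 = (10830 + (-4 - 48*(-93))) - 25044 = (10830 + (-4 + 4464)) - 25044 = (10830 + 4460) - 25044 = 15290 - 25044 = -9754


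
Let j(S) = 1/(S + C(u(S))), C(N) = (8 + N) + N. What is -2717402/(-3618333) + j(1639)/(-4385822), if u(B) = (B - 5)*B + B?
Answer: 21298243279277214085/28359490608839370834 ≈ 0.75101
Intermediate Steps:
u(B) = B + B*(-5 + B) (u(B) = (-5 + B)*B + B = B*(-5 + B) + B = B + B*(-5 + B))
C(N) = 8 + 2*N
j(S) = 1/(8 + S + 2*S*(-4 + S)) (j(S) = 1/(S + (8 + 2*(S*(-4 + S)))) = 1/(S + (8 + 2*S*(-4 + S))) = 1/(8 + S + 2*S*(-4 + S)))
-2717402/(-3618333) + j(1639)/(-4385822) = -2717402/(-3618333) + 1/((8 + 1639 + 2*1639*(-4 + 1639))*(-4385822)) = -2717402*(-1/3618333) - 1/4385822/(8 + 1639 + 2*1639*1635) = 2717402/3618333 - 1/4385822/(8 + 1639 + 5359530) = 2717402/3618333 - 1/4385822/5361177 = 2717402/3618333 + (1/5361177)*(-1/4385822) = 2717402/3618333 - 1/23513168032494 = 21298243279277214085/28359490608839370834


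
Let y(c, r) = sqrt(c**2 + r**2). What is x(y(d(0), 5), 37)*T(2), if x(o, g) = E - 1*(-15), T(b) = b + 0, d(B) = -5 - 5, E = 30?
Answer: 90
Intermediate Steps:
d(B) = -10
T(b) = b
x(o, g) = 45 (x(o, g) = 30 - 1*(-15) = 30 + 15 = 45)
x(y(d(0), 5), 37)*T(2) = 45*2 = 90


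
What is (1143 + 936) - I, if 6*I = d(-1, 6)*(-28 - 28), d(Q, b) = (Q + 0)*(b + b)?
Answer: 1967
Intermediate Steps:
d(Q, b) = 2*Q*b (d(Q, b) = Q*(2*b) = 2*Q*b)
I = 112 (I = ((2*(-1)*6)*(-28 - 28))/6 = (-12*(-56))/6 = (1/6)*672 = 112)
(1143 + 936) - I = (1143 + 936) - 1*112 = 2079 - 112 = 1967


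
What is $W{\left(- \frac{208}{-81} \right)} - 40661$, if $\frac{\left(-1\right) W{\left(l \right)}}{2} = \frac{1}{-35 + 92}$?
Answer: $- \frac{2317679}{57} \approx -40661.0$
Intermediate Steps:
$W{\left(l \right)} = - \frac{2}{57}$ ($W{\left(l \right)} = - \frac{2}{-35 + 92} = - \frac{2}{57}$)
$W{\left(- \frac{208}{-81} \right)} - 40661 = - \frac{2}{57} - 40661 = - \frac{2317679}{57}$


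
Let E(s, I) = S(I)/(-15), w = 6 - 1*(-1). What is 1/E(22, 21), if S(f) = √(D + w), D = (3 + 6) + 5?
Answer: -5*√21/7 ≈ -3.2733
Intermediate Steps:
w = 7 (w = 6 + 1 = 7)
D = 14 (D = 9 + 5 = 14)
S(f) = √21 (S(f) = √(14 + 7) = √21)
E(s, I) = -√21/15 (E(s, I) = √21/(-15) = √21*(-1/15) = -√21/15)
1/E(22, 21) = 1/(-√21/15) = -5*√21/7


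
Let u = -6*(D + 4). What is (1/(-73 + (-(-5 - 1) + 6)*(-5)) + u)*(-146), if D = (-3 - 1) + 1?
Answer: 116654/133 ≈ 877.10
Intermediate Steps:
D = -3 (D = -4 + 1 = -3)
u = -6 (u = -6*(-3 + 4) = -6*1 = -6)
(1/(-73 + (-(-5 - 1) + 6)*(-5)) + u)*(-146) = (1/(-73 + (-(-5 - 1) + 6)*(-5)) - 6)*(-146) = (1/(-73 + (-1*(-6) + 6)*(-5)) - 6)*(-146) = (1/(-73 + (6 + 6)*(-5)) - 6)*(-146) = (1/(-73 + 12*(-5)) - 6)*(-146) = (1/(-73 - 60) - 6)*(-146) = (1/(-133) - 6)*(-146) = (-1/133 - 6)*(-146) = -799/133*(-146) = 116654/133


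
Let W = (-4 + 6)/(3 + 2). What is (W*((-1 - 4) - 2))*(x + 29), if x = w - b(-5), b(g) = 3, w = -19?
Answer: -98/5 ≈ -19.600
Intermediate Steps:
W = ⅖ (W = 2/5 = 2*(⅕) = ⅖ ≈ 0.40000)
x = -22 (x = -19 - 1*3 = -19 - 3 = -22)
(W*((-1 - 4) - 2))*(x + 29) = (2*((-1 - 4) - 2)/5)*(-22 + 29) = (2*(-5 - 2)/5)*7 = ((⅖)*(-7))*7 = -14/5*7 = -98/5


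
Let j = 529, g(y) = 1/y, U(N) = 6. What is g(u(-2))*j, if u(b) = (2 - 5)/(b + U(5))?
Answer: -2116/3 ≈ -705.33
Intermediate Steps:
u(b) = -3/(6 + b) (u(b) = (2 - 5)/(b + 6) = -3/(6 + b))
g(u(-2))*j = 529/(-3/(6 - 2)) = 529/(-3/4) = -4/3*529 = -2116/3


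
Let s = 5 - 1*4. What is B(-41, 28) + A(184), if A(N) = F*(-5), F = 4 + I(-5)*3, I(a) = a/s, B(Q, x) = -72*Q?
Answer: 3007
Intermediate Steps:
s = 1 (s = 5 - 4 = 1)
I(a) = a (I(a) = a/1 = a*1 = a)
F = -11 (F = 4 - 5*3 = 4 - 15 = -11)
A(N) = 55 (A(N) = -11*(-5) = 55)
B(-41, 28) + A(184) = -72*(-41) + 55 = 2952 + 55 = 3007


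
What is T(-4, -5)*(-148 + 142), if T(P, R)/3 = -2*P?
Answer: -144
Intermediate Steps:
T(P, R) = -6*P (T(P, R) = 3*(-2*P) = -6*P)
T(-4, -5)*(-148 + 142) = (-6*(-4))*(-148 + 142) = 24*(-6) = -144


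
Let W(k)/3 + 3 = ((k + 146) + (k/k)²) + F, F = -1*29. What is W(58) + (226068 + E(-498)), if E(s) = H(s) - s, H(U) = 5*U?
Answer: 224595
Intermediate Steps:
F = -29
W(k) = 345 + 3*k (W(k) = -9 + 3*(((k + 146) + (k/k)²) - 29) = -9 + 3*(((146 + k) + 1²) - 29) = -9 + 3*(((146 + k) + 1) - 29) = -9 + 3*((147 + k) - 29) = -9 + 3*(118 + k) = -9 + (354 + 3*k) = 345 + 3*k)
E(s) = 4*s (E(s) = 5*s - s = 4*s)
W(58) + (226068 + E(-498)) = (345 + 3*58) + (226068 + 4*(-498)) = (345 + 174) + (226068 - 1992) = 519 + 224076 = 224595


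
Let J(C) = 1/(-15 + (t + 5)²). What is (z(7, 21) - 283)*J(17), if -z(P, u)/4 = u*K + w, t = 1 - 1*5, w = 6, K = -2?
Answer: 139/14 ≈ 9.9286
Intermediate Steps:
t = -4 (t = 1 - 5 = -4)
z(P, u) = -24 + 8*u (z(P, u) = -4*(u*(-2) + 6) = -4*(-2*u + 6) = -4*(6 - 2*u) = -24 + 8*u)
J(C) = -1/14 (J(C) = 1/(-15 + (-4 + 5)²) = 1/(-15 + 1²) = 1/(-15 + 1) = 1/(-14) = -1/14)
(z(7, 21) - 283)*J(17) = ((-24 + 8*21) - 283)*(-1/14) = ((-24 + 168) - 283)*(-1/14) = (144 - 283)*(-1/14) = -139*(-1/14) = 139/14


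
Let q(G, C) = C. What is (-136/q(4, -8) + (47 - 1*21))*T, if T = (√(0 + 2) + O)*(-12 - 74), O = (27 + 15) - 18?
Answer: -88752 - 3698*√2 ≈ -93982.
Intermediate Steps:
O = 24 (O = 42 - 18 = 24)
T = -2064 - 86*√2 (T = (√(0 + 2) + 24)*(-12 - 74) = (√2 + 24)*(-86) = (24 + √2)*(-86) = -2064 - 86*√2 ≈ -2185.6)
(-136/q(4, -8) + (47 - 1*21))*T = (-136/(-8) + (47 - 1*21))*(-2064 - 86*√2) = (-136*(-⅛) + (47 - 21))*(-2064 - 86*√2) = (17 + 26)*(-2064 - 86*√2) = 43*(-2064 - 86*√2) = -88752 - 3698*√2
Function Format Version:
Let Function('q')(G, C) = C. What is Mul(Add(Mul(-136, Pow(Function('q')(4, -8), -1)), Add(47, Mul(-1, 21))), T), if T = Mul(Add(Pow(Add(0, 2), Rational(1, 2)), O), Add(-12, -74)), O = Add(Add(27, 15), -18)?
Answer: Add(-88752, Mul(-3698, Pow(2, Rational(1, 2)))) ≈ -93982.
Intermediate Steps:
O = 24 (O = Add(42, -18) = 24)
T = Add(-2064, Mul(-86, Pow(2, Rational(1, 2)))) (T = Mul(Add(Pow(Add(0, 2), Rational(1, 2)), 24), Add(-12, -74)) = Mul(Add(Pow(2, Rational(1, 2)), 24), -86) = Mul(Add(24, Pow(2, Rational(1, 2))), -86) = Add(-2064, Mul(-86, Pow(2, Rational(1, 2)))) ≈ -2185.6)
Mul(Add(Mul(-136, Pow(Function('q')(4, -8), -1)), Add(47, Mul(-1, 21))), T) = Mul(Add(Mul(-136, Pow(-8, -1)), Add(47, Mul(-1, 21))), Add(-2064, Mul(-86, Pow(2, Rational(1, 2))))) = Mul(Add(Mul(-136, Rational(-1, 8)), Add(47, -21)), Add(-2064, Mul(-86, Pow(2, Rational(1, 2))))) = Mul(Add(17, 26), Add(-2064, Mul(-86, Pow(2, Rational(1, 2))))) = Mul(43, Add(-2064, Mul(-86, Pow(2, Rational(1, 2))))) = Add(-88752, Mul(-3698, Pow(2, Rational(1, 2))))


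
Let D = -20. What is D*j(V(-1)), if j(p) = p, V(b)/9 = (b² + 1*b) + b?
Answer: 180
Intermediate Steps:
V(b) = 9*b² + 18*b (V(b) = 9*((b² + 1*b) + b) = 9*((b² + b) + b) = 9*((b + b²) + b) = 9*(b² + 2*b) = 9*b² + 18*b)
D*j(V(-1)) = -180*(-1)*(2 - 1) = -180*(-1) = -20*(-9) = 180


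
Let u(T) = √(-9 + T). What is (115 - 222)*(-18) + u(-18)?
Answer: 1926 + 3*I*√3 ≈ 1926.0 + 5.1962*I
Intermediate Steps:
(115 - 222)*(-18) + u(-18) = (115 - 222)*(-18) + √(-9 - 18) = -107*(-18) + √(-27) = 1926 + 3*I*√3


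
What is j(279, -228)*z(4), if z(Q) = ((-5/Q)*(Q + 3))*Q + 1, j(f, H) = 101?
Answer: -3434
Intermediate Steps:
z(Q) = -14 - 5*Q (z(Q) = ((-5/Q)*(3 + Q))*Q + 1 = (-5*(3 + Q)/Q)*Q + 1 = (-15 - 5*Q) + 1 = -14 - 5*Q)
j(279, -228)*z(4) = 101*(-14 - 5*4) = 101*(-14 - 20) = 101*(-34) = -3434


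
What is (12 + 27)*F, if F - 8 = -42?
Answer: -1326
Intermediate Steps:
F = -34 (F = 8 - 42 = -34)
(12 + 27)*F = (12 + 27)*(-34) = 39*(-34) = -1326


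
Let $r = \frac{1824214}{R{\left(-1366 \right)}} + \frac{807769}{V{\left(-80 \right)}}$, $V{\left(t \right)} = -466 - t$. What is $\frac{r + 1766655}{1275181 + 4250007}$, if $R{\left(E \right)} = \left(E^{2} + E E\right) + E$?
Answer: $\frac{1270477076887955}{3978109822581064} \approx 0.31937$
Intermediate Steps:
$R{\left(E \right)} = E + 2 E^{2}$ ($R{\left(E \right)} = \left(E^{2} + E^{2}\right) + E = 2 E^{2} + E = E + 2 E^{2}$)
$r = - \frac{1506357632635}{719995378}$ ($r = \frac{1824214}{\left(-1366\right) \left(1 + 2 \left(-1366\right)\right)} + \frac{807769}{-466 - -80} = \frac{1824214}{\left(-1366\right) \left(1 - 2732\right)} + \frac{807769}{-466 + 80} = \frac{1824214}{\left(-1366\right) \left(-2731\right)} + \frac{807769}{-386} = \frac{1824214}{3730546} + 807769 \left(- \frac{1}{386}\right) = 1824214 \cdot \frac{1}{3730546} - \frac{807769}{386} = \frac{912107}{1865273} - \frac{807769}{386} = - \frac{1506357632635}{719995378} \approx -2092.2$)
$\frac{r + 1766655}{1275181 + 4250007} = \frac{- \frac{1506357632635}{719995378} + 1766655}{1275181 + 4250007} = \frac{1270477076887955}{719995378 \cdot 5525188} = \frac{1270477076887955}{719995378} \cdot \frac{1}{5525188} = \frac{1270477076887955}{3978109822581064}$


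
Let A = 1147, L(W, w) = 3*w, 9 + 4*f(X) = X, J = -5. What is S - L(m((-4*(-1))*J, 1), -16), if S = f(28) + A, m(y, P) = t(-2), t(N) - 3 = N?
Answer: 4799/4 ≈ 1199.8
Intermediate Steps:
t(N) = 3 + N
f(X) = -9/4 + X/4
m(y, P) = 1 (m(y, P) = 3 - 2 = 1)
S = 4607/4 (S = (-9/4 + (¼)*28) + 1147 = (-9/4 + 7) + 1147 = 19/4 + 1147 = 4607/4 ≈ 1151.8)
S - L(m((-4*(-1))*J, 1), -16) = 4607/4 - 3*(-16) = 4607/4 - 1*(-48) = 4607/4 + 48 = 4799/4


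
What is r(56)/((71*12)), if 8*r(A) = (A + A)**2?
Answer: 392/213 ≈ 1.8404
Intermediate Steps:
r(A) = A**2/2 (r(A) = (A + A)**2/8 = (2*A)**2/8 = (4*A**2)/8 = A**2/2)
r(56)/((71*12)) = ((1/2)*56**2)/((71*12)) = ((1/2)*3136)/852 = 1568*(1/852) = 392/213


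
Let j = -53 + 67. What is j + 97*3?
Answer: 305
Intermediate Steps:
j = 14
j + 97*3 = 14 + 97*3 = 14 + 291 = 305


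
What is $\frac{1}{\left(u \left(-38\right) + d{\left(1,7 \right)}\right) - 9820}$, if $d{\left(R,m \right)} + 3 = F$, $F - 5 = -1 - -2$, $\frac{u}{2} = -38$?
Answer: $- \frac{1}{6929} \approx -0.00014432$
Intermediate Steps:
$u = -76$ ($u = 2 \left(-38\right) = -76$)
$F = 6$ ($F = 5 - -1 = 5 + \left(-1 + 2\right) = 5 + 1 = 6$)
$d{\left(R,m \right)} = 3$ ($d{\left(R,m \right)} = -3 + 6 = 3$)
$\frac{1}{\left(u \left(-38\right) + d{\left(1,7 \right)}\right) - 9820} = \frac{1}{\left(\left(-76\right) \left(-38\right) + 3\right) - 9820} = \frac{1}{\left(2888 + 3\right) - 9820} = \frac{1}{2891 - 9820} = \frac{1}{-6929} = - \frac{1}{6929}$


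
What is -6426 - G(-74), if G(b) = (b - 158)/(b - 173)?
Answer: -1587454/247 ≈ -6426.9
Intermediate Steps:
G(b) = (-158 + b)/(-173 + b)
-6426 - G(-74) = -6426 - (-158 - 74)/(-173 - 74) = -6426 - (-232)/(-247) = -6426 - (-1)*(-232)/247 = -6426 - 1*232/247 = -6426 - 232/247 = -1587454/247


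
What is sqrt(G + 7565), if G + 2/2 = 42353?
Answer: sqrt(49917) ≈ 223.42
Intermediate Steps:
G = 42352 (G = -1 + 42353 = 42352)
sqrt(G + 7565) = sqrt(42352 + 7565) = sqrt(49917)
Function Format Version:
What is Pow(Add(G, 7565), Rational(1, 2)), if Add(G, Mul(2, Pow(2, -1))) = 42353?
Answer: Pow(49917, Rational(1, 2)) ≈ 223.42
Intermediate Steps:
G = 42352 (G = Add(-1, 42353) = 42352)
Pow(Add(G, 7565), Rational(1, 2)) = Pow(Add(42352, 7565), Rational(1, 2)) = Pow(49917, Rational(1, 2))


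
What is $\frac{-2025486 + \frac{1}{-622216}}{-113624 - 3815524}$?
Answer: $\frac{1260289796977}{2444778751968} \approx 0.5155$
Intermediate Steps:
$\frac{-2025486 + \frac{1}{-622216}}{-113624 - 3815524} = \frac{-2025486 - \frac{1}{622216}}{-3929148} = \left(- \frac{1260289796977}{622216}\right) \left(- \frac{1}{3929148}\right) = \frac{1260289796977}{2444778751968}$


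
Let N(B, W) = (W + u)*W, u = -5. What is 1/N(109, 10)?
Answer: 1/50 ≈ 0.020000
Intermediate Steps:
N(B, W) = W*(-5 + W) (N(B, W) = (W - 5)*W = (-5 + W)*W = W*(-5 + W))
1/N(109, 10) = 1/(10*(-5 + 10)) = 1/(10*5) = 1/50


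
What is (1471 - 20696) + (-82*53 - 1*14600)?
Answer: -38171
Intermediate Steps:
(1471 - 20696) + (-82*53 - 1*14600) = -19225 + (-4346 - 14600) = -19225 - 18946 = -38171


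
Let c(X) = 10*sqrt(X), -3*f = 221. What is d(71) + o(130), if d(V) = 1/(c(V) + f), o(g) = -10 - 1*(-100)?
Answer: 1355973/15059 + 90*sqrt(71)/15059 ≈ 90.094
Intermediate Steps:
f = -221/3 (f = -1/3*221 = -221/3 ≈ -73.667)
o(g) = 90 (o(g) = -10 + 100 = 90)
d(V) = 1/(-221/3 + 10*sqrt(V)) (d(V) = 1/(10*sqrt(V) - 221/3) = 1/(-221/3 + 10*sqrt(V)))
d(71) + o(130) = 3/(-221 + 30*sqrt(71)) + 90 = 90 + 3/(-221 + 30*sqrt(71))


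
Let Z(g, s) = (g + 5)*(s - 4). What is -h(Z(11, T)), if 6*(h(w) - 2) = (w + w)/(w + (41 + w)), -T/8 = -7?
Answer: -11062/5115 ≈ -2.1627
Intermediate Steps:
T = 56 (T = -8*(-7) = 56)
Z(g, s) = (-4 + s)*(5 + g) (Z(g, s) = (5 + g)*(-4 + s) = (-4 + s)*(5 + g))
h(w) = 2 + w/(3*(41 + 2*w)) (h(w) = 2 + ((w + w)/(w + (41 + w)))/6 = 2 + ((2*w)/(41 + 2*w))/6 = 2 + (2*w/(41 + 2*w))/6 = 2 + w/(3*(41 + 2*w)))
-h(Z(11, T)) = -(246 + 13*(-20 - 4*11 + 5*56 + 11*56))/(3*(41 + 2*(-20 - 4*11 + 5*56 + 11*56))) = -(246 + 13*(-20 - 44 + 280 + 616))/(3*(41 + 2*(-20 - 44 + 280 + 616))) = -(246 + 13*832)/(3*(41 + 2*832)) = -(246 + 10816)/(3*(41 + 1664)) = -11062/(3*1705) = -1*11062/5115 = -11062/5115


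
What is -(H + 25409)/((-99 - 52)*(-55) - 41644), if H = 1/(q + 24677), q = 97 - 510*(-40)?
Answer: 1147826167/1506055986 ≈ 0.76214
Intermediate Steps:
q = 20497 (q = 97 - 85*(-240) = 97 + 20400 = 20497)
H = 1/45174 (H = 1/(20497 + 24677) = 1/45174 ≈ 2.2137e-5)
-(H + 25409)/((-99 - 52)*(-55) - 41644) = -(1/45174 + 25409)/((-99 - 52)*(-55) - 41644) = -1147826167/(45174*(-151*(-55) - 41644)) = -1147826167/(45174*(8305 - 41644)) = -1147826167/(45174*(-33339)) = -1147826167*(-1)/(45174*33339) = -1*(-1147826167/1506055986) = 1147826167/1506055986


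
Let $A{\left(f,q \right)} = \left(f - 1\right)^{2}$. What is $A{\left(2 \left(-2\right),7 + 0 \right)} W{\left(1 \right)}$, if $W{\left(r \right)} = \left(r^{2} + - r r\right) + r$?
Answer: $25$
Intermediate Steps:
$A{\left(f,q \right)} = \left(-1 + f\right)^{2}$
$W{\left(r \right)} = r$ ($W{\left(r \right)} = \left(r^{2} - r^{2}\right) + r = 0 + r = r$)
$A{\left(2 \left(-2\right),7 + 0 \right)} W{\left(1 \right)} = \left(-1 + 2 \left(-2\right)\right)^{2} \cdot 1 = \left(-1 - 4\right)^{2} \cdot 1 = \left(-5\right)^{2} \cdot 1 = 25 \cdot 1 = 25$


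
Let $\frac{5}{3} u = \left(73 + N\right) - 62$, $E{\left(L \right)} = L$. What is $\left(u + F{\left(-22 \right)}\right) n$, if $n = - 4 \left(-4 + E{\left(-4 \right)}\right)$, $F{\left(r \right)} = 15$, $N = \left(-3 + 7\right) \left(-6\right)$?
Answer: $\frac{1152}{5} \approx 230.4$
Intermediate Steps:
$N = -24$ ($N = 4 \left(-6\right) = -24$)
$u = - \frac{39}{5}$ ($u = \frac{3 \left(\left(73 - 24\right) - 62\right)}{5} = \frac{3 \left(49 - 62\right)}{5} = \frac{3}{5} \left(-13\right) = - \frac{39}{5} \approx -7.8$)
$n = 32$ ($n = - 4 \left(-4 - 4\right) = \left(-4\right) \left(-8\right) = 32$)
$\left(u + F{\left(-22 \right)}\right) n = \left(- \frac{39}{5} + 15\right) 32 = \frac{36}{5} \cdot 32 = \frac{1152}{5}$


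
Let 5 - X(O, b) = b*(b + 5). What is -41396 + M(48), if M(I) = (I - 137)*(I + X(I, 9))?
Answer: -34899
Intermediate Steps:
X(O, b) = 5 - b*(5 + b) (X(O, b) = 5 - b*(b + 5) = 5 - b*(5 + b))
M(I) = (-137 + I)*(-121 + I) (M(I) = (I - 137)*(I + (5 - 1*9**2 - 5*9)) = (-137 + I)*(I + (5 - 1*81 - 45)) = (-137 + I)*(I + (5 - 81 - 45)) = (-137 + I)*(I - 121) = (-137 + I)*(-121 + I))
-41396 + M(48) = -41396 + (16577 + 48**2 - 258*48) = -41396 + (16577 + 2304 - 12384) = -41396 + 6497 = -34899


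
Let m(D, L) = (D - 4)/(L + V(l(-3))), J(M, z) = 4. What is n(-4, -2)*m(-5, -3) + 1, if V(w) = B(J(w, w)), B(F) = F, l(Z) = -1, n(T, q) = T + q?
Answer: 55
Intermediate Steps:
V(w) = 4
m(D, L) = (-4 + D)/(4 + L) (m(D, L) = (D - 4)/(L + 4) = (-4 + D)/(4 + L))
n(-4, -2)*m(-5, -3) + 1 = (-4 - 2)*((-4 - 5)/(4 - 3)) + 1 = -6*(-9)/1 + 1 = -6*(-9) + 1 = 54 + 1 = 55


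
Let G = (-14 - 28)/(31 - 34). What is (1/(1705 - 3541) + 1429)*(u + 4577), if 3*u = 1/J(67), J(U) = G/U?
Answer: 504529172543/77112 ≈ 6.5428e+6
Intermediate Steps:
G = 14 (G = -42/(-3) = -42*(-⅓) = 14)
J(U) = 14/U
u = 67/42 (u = 1/(3*((14/67))) = 1/(3*((14*(1/67)))) = 1/(3*(14/67)) = (⅓)*(67/14) = 67/42 ≈ 1.5952)
(1/(1705 - 3541) + 1429)*(u + 4577) = (1/(1705 - 3541) + 1429)*(67/42 + 4577) = (1/(-1836) + 1429)*(192301/42) = (-1/1836 + 1429)*(192301/42) = (2623643/1836)*(192301/42) = 504529172543/77112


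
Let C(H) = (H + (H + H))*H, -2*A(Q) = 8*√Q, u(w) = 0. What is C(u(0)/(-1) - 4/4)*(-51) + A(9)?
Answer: -165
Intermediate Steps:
A(Q) = -4*√Q
C(H) = 3*H² (C(H) = (H + 2*H)*H = (3*H)*H = 3*H²)
C(u(0)/(-1) - 4/4)*(-51) + A(9) = (3*(0/(-1) - 4/4)²)*(-51) - 4*√9 = (3*(0*(-1) - 4*¼)²)*(-51) - 4*3 = (3*(0 - 1)²)*(-51) - 12 = (3*(-1)²)*(-51) - 12 = (3*1)*(-51) - 12 = 3*(-51) - 12 = -153 - 12 = -165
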